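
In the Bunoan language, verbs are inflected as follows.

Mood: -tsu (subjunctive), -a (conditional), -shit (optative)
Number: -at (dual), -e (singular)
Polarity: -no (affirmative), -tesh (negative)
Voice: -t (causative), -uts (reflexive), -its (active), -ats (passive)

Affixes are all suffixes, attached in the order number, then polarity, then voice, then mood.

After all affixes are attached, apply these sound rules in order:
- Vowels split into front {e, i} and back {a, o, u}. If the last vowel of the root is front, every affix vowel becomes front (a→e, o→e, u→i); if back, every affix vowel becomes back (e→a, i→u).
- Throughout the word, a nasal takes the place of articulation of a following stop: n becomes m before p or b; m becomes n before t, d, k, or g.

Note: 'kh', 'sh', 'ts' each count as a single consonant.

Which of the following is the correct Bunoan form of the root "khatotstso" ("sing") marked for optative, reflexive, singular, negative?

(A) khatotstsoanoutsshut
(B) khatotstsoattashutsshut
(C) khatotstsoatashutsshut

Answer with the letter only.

C

Attach number singular -e → khatotstsoe.
Attach polarity negative -tesh → khatotstsoetesh.
Attach voice reflexive -uts → khatotstsoeteshuts.
Attach mood optative -shit → khatotstsoeteshutsshit.
Apply vowel harmony: khatotstsoeteshutsshit → khatotstsoatashutsshut.
Nasal assimilation: no change.
So the correct form is khatotstsoatashutsshut, option (C).
(B) khatotstsoattashutsshut is wrong: it uses dual instead of singular for number.
(A) khatotstsoanoutsshut is wrong: it uses affirmative instead of negative for polarity.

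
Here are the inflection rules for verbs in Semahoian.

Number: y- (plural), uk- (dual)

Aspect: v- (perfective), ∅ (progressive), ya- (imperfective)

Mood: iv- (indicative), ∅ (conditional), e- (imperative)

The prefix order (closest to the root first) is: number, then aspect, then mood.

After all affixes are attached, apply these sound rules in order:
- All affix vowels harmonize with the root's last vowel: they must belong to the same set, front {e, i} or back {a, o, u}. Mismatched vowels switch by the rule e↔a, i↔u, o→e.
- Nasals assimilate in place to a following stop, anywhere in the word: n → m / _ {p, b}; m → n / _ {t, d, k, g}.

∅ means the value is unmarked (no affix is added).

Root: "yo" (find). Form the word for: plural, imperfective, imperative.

Attach number plural y- → yyo.
Attach aspect imperfective ya- → yayyo.
Attach mood imperative e- → eyayyo.
Apply vowel harmony: eyayyo → ayayyo.
Nasal assimilation: no change.

ayayyo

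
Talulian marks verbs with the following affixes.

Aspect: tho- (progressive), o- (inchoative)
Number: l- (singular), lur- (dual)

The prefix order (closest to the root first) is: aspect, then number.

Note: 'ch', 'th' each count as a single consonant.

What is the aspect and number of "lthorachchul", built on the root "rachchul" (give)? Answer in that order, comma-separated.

progressive, singular

Segment: l-tho-rachchul.
aspect: tho- → progressive.
number: l- → singular.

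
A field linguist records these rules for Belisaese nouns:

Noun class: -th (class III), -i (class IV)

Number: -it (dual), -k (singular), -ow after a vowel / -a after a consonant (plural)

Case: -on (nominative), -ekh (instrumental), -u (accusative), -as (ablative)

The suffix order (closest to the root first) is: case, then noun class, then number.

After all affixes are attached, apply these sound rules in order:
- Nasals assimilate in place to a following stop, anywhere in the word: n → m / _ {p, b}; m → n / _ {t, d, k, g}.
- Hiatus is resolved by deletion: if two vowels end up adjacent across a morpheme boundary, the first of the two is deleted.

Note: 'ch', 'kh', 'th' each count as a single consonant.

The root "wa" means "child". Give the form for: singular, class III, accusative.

Attach case accusative -u → wau.
Attach noun class class III -th → wauth.
Attach number singular -k → wauthk.
Nasal assimilation: no change.
Apply vowel deletion: wauthk → wuthk.

wuthk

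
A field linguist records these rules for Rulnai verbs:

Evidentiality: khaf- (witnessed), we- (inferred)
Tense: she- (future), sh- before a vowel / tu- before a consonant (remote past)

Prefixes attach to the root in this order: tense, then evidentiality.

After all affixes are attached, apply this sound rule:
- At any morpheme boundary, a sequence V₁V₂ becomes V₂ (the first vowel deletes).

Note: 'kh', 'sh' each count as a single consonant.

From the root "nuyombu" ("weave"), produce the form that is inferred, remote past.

wetunuyombu

Attach tense remote past tu- (before consonant 'n') → tunuyombu.
Attach evidentiality inferred we- → wetunuyombu.
Vowel deletion: no change.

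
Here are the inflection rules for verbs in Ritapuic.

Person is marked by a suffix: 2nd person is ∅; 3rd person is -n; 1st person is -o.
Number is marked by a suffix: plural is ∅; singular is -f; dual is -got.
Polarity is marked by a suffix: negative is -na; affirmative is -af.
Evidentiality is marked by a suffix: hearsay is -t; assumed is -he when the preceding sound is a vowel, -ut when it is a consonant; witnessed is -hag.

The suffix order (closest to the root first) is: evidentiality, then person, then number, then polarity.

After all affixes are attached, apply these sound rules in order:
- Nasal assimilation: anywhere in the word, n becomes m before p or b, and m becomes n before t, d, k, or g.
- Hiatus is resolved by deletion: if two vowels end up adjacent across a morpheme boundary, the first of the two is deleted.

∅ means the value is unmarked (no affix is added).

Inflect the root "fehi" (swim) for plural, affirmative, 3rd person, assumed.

Attach evidentiality assumed -he (after vowel 'i') → fehihe.
Attach person 3rd person -n → fehihen.
number = plural: zero marking, form stays fehihen.
Attach polarity affirmative -af → fehihenaf.
Nasal assimilation: no change.
Vowel deletion: no change.

fehihenaf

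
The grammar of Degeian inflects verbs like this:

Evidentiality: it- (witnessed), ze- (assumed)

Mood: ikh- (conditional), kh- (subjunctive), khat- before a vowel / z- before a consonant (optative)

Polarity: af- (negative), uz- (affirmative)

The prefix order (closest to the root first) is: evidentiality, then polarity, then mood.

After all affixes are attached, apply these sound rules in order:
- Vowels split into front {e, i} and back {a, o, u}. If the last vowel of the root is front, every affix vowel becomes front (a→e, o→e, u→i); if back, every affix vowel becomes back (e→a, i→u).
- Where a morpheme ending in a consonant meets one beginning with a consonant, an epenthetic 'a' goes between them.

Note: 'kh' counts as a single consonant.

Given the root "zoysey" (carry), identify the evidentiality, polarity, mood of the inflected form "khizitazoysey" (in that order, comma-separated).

witnessed, affirmative, subjunctive

Segment: kh-uz-it-zoysey.
evidentiality: it- → witnessed.
polarity: uz- → affirmative.
mood: kh- → subjunctive.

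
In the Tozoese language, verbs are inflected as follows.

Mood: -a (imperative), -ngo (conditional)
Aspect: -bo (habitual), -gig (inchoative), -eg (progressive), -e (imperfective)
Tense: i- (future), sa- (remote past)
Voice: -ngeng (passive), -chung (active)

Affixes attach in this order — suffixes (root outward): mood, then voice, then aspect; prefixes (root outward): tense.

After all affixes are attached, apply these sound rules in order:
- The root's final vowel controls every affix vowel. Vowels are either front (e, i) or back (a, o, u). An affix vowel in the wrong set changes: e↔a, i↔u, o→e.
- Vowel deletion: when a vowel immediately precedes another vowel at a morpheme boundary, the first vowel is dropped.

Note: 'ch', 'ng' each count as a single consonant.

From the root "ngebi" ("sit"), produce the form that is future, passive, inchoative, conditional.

Attach mood conditional -ngo → ngebingo.
Attach voice passive -ngeng → ngebingongeng.
Attach aspect inchoative -gig → ngebingongenggig.
Attach tense future i- → ingebingongenggig.
Apply vowel harmony: ingebingongenggig → ingebingengenggig.
Vowel deletion: no change.

ingebingengenggig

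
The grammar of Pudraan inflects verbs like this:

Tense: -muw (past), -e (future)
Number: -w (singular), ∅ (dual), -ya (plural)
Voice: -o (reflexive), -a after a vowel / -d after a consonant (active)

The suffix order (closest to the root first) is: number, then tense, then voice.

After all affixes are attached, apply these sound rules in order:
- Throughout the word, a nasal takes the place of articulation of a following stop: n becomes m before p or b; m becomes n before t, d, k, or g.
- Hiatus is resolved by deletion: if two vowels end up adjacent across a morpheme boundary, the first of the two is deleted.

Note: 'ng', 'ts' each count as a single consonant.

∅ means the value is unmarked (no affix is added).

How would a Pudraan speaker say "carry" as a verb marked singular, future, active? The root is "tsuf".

Attach number singular -w → tsufw.
Attach tense future -e → tsufwe.
Attach voice active -a (after vowel 'e') → tsufwea.
Nasal assimilation: no change.
Apply vowel deletion: tsufwea → tsufwa.

tsufwa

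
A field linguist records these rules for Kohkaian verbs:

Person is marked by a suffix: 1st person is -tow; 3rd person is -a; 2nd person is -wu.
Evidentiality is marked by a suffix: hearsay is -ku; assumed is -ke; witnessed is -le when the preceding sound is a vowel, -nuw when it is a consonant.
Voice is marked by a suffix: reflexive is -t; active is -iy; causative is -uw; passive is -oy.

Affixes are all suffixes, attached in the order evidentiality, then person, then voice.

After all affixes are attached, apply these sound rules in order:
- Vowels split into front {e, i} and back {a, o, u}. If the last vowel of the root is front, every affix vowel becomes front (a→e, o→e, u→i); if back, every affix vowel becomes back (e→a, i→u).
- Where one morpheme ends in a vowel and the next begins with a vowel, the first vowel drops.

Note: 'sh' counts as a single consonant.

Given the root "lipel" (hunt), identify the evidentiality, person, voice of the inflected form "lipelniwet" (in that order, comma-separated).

Segment: lipel-nuw-a-t.
evidentiality: -le/nuw → witnessed.
person: -a → 3rd person.
voice: -t → reflexive.

witnessed, 3rd person, reflexive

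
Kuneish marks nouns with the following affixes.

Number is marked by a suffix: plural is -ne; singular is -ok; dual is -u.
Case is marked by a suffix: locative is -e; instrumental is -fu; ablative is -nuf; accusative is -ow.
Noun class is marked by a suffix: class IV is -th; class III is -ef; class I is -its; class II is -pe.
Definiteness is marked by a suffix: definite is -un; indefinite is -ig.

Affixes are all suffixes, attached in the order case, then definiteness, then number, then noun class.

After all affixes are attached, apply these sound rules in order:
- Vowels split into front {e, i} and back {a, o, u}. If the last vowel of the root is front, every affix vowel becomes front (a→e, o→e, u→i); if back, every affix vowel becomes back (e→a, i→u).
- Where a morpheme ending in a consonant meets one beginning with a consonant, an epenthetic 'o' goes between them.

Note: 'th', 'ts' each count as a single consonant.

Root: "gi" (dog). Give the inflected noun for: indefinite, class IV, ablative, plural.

Attach case ablative -nuf → ginuf.
Attach definiteness indefinite -ig → ginufig.
Attach number plural -ne → ginufigne.
Attach noun class class IV -th → ginufigneth.
Apply vowel harmony: ginufigneth → ginifigneth.
Apply epenthesis: ginifigneth → ginifigoneth.

ginifigoneth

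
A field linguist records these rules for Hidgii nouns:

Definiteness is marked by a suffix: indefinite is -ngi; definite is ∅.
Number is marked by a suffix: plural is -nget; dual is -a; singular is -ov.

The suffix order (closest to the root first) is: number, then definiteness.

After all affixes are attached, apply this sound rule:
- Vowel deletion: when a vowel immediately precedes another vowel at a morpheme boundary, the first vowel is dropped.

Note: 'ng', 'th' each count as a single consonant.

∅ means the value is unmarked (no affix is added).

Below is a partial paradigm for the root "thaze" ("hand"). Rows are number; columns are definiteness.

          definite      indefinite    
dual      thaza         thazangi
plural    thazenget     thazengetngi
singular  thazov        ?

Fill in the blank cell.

Attach number singular -ov → thazeov.
Attach definiteness indefinite -ngi → thazeovngi.
Apply vowel deletion: thazeovngi → thazovngi.

thazovngi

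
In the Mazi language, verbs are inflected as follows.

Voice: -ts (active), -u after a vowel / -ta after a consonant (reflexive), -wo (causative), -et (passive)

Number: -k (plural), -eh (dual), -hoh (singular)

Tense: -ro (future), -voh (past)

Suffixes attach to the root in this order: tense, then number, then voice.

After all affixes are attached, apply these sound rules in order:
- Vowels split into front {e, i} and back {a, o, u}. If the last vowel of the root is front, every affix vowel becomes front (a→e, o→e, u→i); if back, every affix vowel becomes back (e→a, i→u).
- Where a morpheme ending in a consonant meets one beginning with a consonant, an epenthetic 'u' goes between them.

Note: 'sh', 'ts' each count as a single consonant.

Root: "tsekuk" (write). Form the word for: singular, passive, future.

Attach tense future -ro → tsekukro.
Attach number singular -hoh → tsekukrohoh.
Attach voice passive -et → tsekukrohohet.
Apply vowel harmony: tsekukrohohet → tsekukrohohat.
Apply epenthesis: tsekukrohohat → tsekukurohohat.

tsekukurohohat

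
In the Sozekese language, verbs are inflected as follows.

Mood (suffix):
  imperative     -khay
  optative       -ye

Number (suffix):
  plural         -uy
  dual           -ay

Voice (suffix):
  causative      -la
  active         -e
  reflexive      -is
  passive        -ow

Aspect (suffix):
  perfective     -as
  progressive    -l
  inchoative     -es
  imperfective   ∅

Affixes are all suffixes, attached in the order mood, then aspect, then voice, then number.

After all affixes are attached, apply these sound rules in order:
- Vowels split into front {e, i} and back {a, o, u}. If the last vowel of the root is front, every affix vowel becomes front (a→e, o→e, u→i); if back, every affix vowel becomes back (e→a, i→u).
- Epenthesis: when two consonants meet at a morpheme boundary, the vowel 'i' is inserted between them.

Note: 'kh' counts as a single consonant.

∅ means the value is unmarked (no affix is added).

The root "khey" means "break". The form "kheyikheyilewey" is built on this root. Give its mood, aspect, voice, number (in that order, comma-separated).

Segment: khey-khay-l-ow-ay.
mood: -khay → imperative.
aspect: -l → progressive.
voice: -ow → passive.
number: -ay → dual.

imperative, progressive, passive, dual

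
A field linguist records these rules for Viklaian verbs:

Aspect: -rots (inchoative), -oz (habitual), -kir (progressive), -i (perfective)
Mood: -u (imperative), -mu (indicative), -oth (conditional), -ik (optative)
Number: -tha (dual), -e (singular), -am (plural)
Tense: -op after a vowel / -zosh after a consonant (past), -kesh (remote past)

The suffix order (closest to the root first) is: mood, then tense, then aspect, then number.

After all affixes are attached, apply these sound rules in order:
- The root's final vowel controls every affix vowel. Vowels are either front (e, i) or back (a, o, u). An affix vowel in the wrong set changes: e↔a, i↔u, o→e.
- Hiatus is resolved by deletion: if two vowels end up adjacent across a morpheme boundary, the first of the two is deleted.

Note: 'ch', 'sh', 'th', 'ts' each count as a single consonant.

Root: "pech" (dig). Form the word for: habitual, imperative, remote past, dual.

Attach mood imperative -u → pechu.
Attach tense remote past -kesh → pechukesh.
Attach aspect habitual -oz → pechukeshoz.
Attach number dual -tha → pechukeshoztha.
Apply vowel harmony: pechukeshoztha → pechikeshezthe.
Vowel deletion: no change.

pechikeshezthe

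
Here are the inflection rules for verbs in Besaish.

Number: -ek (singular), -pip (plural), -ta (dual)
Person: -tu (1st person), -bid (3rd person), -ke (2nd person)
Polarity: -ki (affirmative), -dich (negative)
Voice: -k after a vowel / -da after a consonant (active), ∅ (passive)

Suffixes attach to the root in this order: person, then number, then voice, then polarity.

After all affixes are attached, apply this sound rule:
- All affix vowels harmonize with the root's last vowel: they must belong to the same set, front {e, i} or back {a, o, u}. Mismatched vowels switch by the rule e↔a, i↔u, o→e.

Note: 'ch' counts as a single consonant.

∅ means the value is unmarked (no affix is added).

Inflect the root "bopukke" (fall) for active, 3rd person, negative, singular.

Attach person 3rd person -bid → bopukkebid.
Attach number singular -ek → bopukkebidek.
Attach voice active -da (after consonant 'k') → bopukkebidekda.
Attach polarity negative -dich → bopukkebidekdadich.
Apply vowel harmony: bopukkebidekdadich → bopukkebidekdedich.

bopukkebidekdedich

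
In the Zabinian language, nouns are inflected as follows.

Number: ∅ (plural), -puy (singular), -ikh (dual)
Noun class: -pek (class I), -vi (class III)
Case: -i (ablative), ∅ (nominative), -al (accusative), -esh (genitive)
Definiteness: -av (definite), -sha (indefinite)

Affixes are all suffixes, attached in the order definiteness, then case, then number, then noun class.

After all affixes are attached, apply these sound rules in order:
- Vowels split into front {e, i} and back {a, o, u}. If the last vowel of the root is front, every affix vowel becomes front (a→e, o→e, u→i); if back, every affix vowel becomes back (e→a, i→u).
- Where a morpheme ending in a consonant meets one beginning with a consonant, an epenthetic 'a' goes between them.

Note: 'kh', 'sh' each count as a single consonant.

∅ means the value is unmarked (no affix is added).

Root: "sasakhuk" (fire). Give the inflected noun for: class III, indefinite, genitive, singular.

Attach definiteness indefinite -sha → sasakhuksha.
Attach case genitive -esh → sasakhukshaesh.
Attach number singular -puy → sasakhukshaeshpuy.
Attach noun class class III -vi → sasakhukshaeshpuyvi.
Apply vowel harmony: sasakhukshaeshpuyvi → sasakhukshaashpuyvu.
Apply epenthesis: sasakhukshaashpuyvu → sasakhukashaashapuyavu.

sasakhukashaashapuyavu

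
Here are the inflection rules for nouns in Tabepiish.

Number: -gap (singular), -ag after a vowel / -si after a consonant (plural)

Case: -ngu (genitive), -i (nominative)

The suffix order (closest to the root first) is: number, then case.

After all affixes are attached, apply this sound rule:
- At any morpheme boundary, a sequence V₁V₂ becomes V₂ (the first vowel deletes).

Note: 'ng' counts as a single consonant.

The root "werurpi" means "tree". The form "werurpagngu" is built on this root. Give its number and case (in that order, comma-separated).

plural, genitive

Segment: werurpi-ag-ngu.
number: -ag/si → plural.
case: -ngu → genitive.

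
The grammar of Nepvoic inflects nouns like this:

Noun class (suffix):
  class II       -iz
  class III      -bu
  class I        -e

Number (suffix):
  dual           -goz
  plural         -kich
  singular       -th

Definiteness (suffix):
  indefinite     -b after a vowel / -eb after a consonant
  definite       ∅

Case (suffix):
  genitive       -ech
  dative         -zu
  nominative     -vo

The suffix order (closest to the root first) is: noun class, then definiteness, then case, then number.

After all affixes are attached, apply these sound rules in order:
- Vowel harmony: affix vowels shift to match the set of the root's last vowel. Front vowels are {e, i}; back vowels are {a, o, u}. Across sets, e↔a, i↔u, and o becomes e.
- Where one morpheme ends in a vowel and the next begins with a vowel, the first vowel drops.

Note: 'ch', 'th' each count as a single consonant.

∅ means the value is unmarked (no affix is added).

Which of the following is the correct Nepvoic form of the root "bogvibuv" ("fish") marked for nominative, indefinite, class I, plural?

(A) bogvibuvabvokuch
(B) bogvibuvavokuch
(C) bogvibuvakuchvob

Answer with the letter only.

A

Attach noun class class I -e → bogvibuve.
Attach definiteness indefinite -b (after vowel 'e') → bogvibuveb.
Attach case nominative -vo → bogvibuvebvo.
Attach number plural -kich → bogvibuvebvokich.
Apply vowel harmony: bogvibuvebvokich → bogvibuvabvokuch.
Vowel deletion: no change.
So the correct form is bogvibuvabvokuch, option (A).
(B) bogvibuvavokuch is wrong: it uses definite instead of indefinite for definiteness.
(C) bogvibuvakuchvob is wrong: it has the affixes in the wrong order.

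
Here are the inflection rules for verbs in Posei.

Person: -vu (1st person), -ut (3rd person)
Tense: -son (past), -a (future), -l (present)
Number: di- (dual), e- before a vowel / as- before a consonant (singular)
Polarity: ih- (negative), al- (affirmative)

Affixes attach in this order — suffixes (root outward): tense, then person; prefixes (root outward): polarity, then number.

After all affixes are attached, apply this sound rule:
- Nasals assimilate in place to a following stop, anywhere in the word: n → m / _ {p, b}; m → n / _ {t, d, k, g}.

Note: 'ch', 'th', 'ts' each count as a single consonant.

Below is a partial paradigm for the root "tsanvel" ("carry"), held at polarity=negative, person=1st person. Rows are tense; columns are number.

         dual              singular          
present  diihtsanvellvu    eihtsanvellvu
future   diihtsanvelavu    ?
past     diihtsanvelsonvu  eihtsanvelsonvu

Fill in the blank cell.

eihtsanvelavu

Attach tense future -a → tsanvela.
Attach polarity negative ih- → ihtsanvela.
Attach number singular e- (before vowel 'i') → eihtsanvela.
Attach person 1st person -vu → eihtsanvelavu.
Nasal assimilation: no change.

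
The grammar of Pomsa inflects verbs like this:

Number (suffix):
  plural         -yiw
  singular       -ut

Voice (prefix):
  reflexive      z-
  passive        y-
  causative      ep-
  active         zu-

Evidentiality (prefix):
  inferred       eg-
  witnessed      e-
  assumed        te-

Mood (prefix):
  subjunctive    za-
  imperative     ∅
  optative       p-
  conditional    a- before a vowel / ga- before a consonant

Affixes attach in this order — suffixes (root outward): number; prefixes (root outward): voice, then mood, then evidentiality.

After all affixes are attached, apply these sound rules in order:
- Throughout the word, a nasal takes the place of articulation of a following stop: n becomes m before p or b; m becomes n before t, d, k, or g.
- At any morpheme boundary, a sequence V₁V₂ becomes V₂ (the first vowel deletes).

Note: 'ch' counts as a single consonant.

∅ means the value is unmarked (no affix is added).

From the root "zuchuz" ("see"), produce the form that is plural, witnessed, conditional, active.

egazuzuchuzyiw

Attach number plural -yiw → zuchuzyiw.
Attach voice active zu- → zuzuchuzyiw.
Attach mood conditional ga- (before consonant 'z') → gazuzuchuzyiw.
Attach evidentiality witnessed e- → egazuzuchuzyiw.
Nasal assimilation: no change.
Vowel deletion: no change.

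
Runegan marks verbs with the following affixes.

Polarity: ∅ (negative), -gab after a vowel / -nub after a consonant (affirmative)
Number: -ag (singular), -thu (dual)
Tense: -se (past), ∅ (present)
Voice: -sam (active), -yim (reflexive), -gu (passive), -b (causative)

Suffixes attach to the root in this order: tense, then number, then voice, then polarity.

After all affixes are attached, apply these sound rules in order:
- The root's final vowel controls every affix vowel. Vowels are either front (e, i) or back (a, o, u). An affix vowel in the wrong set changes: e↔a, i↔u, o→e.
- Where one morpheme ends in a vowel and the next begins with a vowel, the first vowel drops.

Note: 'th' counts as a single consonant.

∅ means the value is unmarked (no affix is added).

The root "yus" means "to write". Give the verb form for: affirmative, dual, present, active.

yusthusamnub

tense = present: zero marking, form stays yus.
Attach number dual -thu → yusthu.
Attach voice active -sam → yusthusam.
Attach polarity affirmative -nub (after consonant 'm') → yusthusamnub.
Vowel harmony: no change.
Vowel deletion: no change.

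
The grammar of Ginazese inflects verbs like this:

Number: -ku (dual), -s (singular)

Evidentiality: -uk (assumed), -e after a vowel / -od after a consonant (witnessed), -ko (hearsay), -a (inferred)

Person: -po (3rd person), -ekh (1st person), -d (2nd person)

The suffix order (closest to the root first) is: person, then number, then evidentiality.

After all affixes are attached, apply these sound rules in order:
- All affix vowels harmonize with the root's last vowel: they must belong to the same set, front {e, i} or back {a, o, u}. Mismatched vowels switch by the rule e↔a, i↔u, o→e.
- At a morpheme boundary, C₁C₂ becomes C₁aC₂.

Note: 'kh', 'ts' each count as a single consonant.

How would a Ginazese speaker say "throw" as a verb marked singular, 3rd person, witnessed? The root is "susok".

Attach person 3rd person -po → susokpo.
Attach number singular -s → susokpos.
Attach evidentiality witnessed -od (after consonant 's') → susokposod.
Vowel harmony: no change.
Apply epenthesis: susokposod → susokaposod.

susokaposod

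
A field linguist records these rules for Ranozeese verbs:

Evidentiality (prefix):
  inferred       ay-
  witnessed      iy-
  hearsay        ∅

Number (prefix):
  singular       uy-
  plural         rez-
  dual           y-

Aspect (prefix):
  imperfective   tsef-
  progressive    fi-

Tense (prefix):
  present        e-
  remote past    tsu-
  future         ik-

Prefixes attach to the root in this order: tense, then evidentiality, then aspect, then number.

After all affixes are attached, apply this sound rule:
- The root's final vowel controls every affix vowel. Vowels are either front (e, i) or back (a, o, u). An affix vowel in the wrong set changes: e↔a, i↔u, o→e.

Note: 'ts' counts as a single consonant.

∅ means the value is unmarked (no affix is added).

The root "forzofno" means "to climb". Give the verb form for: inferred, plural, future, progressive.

Attach tense future ik- → ikforzofno.
Attach evidentiality inferred ay- → ayikforzofno.
Attach aspect progressive fi- → fiayikforzofno.
Attach number plural rez- → rezfiayikforzofno.
Apply vowel harmony: rezfiayikforzofno → razfuayukforzofno.

razfuayukforzofno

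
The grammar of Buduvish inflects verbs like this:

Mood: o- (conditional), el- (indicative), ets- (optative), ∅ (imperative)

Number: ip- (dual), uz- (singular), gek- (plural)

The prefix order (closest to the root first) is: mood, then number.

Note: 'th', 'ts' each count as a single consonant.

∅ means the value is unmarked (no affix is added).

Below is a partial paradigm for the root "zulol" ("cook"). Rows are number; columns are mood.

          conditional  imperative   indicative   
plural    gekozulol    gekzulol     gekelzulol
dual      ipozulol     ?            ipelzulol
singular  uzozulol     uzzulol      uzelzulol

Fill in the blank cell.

ipzulol

mood = imperative: zero marking, form stays zulol.
Attach number dual ip- → ipzulol.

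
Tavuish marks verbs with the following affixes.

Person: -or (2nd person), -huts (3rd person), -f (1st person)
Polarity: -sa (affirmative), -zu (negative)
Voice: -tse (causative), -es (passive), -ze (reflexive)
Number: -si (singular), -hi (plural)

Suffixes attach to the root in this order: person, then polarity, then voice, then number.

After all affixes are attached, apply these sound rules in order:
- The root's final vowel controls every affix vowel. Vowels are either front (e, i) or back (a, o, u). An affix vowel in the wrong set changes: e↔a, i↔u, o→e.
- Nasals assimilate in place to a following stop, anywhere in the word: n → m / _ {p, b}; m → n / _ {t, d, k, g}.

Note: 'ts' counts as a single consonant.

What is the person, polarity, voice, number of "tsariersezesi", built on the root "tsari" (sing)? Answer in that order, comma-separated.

2nd person, affirmative, reflexive, singular

Segment: tsari-or-sa-ze-si.
person: -or → 2nd person.
polarity: -sa → affirmative.
voice: -ze → reflexive.
number: -si → singular.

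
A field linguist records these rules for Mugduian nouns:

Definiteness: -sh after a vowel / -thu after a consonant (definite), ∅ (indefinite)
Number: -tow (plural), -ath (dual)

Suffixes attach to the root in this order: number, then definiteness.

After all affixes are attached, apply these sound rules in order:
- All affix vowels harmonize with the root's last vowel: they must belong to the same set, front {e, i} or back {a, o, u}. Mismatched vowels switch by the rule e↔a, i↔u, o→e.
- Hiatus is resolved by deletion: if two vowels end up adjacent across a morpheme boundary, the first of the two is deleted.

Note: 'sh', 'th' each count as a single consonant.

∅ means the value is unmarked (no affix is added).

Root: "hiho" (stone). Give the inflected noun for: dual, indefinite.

Attach number dual -ath → hihoath.
definiteness = indefinite: zero marking, form stays hihoath.
Vowel harmony: no change.
Apply vowel deletion: hihoath → hihath.

hihath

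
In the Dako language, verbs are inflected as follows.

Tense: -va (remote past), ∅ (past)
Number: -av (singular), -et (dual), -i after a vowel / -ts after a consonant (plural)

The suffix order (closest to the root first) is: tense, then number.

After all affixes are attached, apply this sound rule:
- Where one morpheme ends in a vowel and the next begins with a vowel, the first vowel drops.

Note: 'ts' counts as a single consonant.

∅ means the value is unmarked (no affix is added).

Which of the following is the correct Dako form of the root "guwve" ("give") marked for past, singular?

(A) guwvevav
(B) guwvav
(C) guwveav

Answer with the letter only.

B

tense = past: zero marking, form stays guwve.
Attach number singular -av → guwveav.
Apply vowel deletion: guwveav → guwvav.
So the correct form is guwvav, option (B).
(A) guwvevav is wrong: it uses remote past instead of past for tense.
(C) guwveav is wrong: it fails to apply the sound rule(s).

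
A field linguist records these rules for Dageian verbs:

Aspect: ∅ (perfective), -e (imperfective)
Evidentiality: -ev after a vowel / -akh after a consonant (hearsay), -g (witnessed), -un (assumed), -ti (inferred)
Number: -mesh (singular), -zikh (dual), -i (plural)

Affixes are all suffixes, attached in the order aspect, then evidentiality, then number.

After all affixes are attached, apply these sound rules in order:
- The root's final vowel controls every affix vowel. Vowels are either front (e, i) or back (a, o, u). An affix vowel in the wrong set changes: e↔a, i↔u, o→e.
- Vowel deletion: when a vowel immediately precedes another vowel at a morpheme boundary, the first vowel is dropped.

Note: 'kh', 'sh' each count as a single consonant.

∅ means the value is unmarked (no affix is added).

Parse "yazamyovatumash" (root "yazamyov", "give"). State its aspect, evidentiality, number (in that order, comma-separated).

imperfective, inferred, singular

Segment: yazamyov-e-ti-mesh.
aspect: -e → imperfective.
evidentiality: -ti → inferred.
number: -mesh → singular.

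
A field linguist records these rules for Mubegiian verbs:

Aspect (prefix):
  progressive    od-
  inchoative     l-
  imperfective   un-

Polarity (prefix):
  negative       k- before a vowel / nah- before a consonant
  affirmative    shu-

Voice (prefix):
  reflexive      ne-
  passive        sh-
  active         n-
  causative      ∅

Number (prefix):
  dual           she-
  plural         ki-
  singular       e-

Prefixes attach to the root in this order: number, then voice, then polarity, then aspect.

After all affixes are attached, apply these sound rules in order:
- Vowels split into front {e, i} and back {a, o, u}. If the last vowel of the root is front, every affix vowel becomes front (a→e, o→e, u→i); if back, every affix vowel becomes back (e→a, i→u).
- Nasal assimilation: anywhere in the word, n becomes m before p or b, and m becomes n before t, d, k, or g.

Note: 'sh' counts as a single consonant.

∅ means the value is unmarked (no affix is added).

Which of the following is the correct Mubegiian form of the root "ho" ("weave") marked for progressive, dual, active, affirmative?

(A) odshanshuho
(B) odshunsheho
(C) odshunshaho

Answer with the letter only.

Attach number dual she- → sheho.
Attach voice active n- → nsheho.
Attach polarity affirmative shu- → shunsheho.
Attach aspect progressive od- → odshunsheho.
Apply vowel harmony: odshunsheho → odshunshaho.
Nasal assimilation: no change.
So the correct form is odshunshaho, option (C).
(B) odshunsheho is wrong: it fails to apply the sound rule(s).
(A) odshanshuho is wrong: it has the affixes in the wrong order.

C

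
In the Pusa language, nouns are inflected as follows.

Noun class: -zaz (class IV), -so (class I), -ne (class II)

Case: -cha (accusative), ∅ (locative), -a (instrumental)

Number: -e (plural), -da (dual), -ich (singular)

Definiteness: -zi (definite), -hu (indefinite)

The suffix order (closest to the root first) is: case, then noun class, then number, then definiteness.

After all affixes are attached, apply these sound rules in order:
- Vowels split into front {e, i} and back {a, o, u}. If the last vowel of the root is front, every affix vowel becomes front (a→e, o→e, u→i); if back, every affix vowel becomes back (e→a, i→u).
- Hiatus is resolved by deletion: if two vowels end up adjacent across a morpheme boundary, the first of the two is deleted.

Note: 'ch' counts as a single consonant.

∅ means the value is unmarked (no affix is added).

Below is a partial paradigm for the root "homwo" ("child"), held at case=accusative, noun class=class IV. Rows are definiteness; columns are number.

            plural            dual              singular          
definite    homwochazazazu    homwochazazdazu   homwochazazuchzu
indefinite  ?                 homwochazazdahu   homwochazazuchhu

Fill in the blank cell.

homwochazazahu

Attach case accusative -cha → homwocha.
Attach noun class class IV -zaz → homwochazaz.
Attach number plural -e → homwochazaze.
Attach definiteness indefinite -hu → homwochazazehu.
Apply vowel harmony: homwochazazehu → homwochazazahu.
Vowel deletion: no change.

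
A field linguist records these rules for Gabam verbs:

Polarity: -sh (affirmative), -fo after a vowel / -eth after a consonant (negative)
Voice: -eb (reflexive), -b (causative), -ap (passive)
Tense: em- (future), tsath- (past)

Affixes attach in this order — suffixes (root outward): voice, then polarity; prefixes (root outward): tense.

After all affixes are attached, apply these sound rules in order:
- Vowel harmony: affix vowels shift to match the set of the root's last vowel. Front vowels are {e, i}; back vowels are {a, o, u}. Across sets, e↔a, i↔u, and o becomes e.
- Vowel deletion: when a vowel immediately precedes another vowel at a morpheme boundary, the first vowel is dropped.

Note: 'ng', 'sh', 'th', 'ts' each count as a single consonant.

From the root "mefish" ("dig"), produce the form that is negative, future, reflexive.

Attach tense future em- → emmefish.
Attach voice reflexive -eb → emmefisheb.
Attach polarity negative -eth (after consonant 'b') → emmefishebeth.
Vowel harmony: no change.
Vowel deletion: no change.

emmefishebeth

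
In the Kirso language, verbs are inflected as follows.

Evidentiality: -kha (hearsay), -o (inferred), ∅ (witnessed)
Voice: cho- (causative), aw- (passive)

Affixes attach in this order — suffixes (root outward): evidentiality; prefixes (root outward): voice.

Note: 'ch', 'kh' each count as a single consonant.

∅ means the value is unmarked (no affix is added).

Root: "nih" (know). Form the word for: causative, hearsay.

Attach evidentiality hearsay -kha → nihkha.
Attach voice causative cho- → chonihkha.

chonihkha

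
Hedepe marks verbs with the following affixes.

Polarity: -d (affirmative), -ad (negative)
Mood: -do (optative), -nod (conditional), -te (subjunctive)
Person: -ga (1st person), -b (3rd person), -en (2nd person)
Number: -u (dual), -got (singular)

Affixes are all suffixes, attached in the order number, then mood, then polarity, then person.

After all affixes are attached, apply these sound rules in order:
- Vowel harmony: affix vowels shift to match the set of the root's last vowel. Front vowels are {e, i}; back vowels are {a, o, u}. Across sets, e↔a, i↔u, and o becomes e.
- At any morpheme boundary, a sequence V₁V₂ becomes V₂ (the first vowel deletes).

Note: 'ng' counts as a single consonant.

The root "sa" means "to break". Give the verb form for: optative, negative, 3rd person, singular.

sagotdadb

Attach number singular -got → sagot.
Attach mood optative -do → sagotdo.
Attach polarity negative -ad → sagotdoad.
Attach person 3rd person -b → sagotdoadb.
Vowel harmony: no change.
Apply vowel deletion: sagotdoadb → sagotdadb.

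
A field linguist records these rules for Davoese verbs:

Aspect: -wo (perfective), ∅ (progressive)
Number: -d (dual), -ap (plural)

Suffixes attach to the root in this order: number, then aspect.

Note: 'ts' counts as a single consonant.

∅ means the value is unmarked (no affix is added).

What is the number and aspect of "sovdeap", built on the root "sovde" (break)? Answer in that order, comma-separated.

Segment: sovde-ap.
number: -ap → plural.
aspect: ∅ → progressive.

plural, progressive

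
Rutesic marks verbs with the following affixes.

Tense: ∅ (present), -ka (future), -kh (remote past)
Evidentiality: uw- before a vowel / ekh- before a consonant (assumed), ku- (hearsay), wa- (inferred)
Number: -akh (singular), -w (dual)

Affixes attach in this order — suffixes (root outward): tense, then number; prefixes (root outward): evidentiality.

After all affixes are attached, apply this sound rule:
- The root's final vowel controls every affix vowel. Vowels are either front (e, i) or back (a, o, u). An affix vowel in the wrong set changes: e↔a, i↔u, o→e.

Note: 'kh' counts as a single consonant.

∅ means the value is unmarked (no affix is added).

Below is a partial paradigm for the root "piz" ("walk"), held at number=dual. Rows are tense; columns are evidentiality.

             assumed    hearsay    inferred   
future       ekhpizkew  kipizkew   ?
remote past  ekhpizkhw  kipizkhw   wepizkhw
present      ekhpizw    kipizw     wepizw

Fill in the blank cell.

wepizkew

Attach tense future -ka → pizka.
Attach number dual -w → pizkaw.
Attach evidentiality inferred wa- → wapizkaw.
Apply vowel harmony: wapizkaw → wepizkew.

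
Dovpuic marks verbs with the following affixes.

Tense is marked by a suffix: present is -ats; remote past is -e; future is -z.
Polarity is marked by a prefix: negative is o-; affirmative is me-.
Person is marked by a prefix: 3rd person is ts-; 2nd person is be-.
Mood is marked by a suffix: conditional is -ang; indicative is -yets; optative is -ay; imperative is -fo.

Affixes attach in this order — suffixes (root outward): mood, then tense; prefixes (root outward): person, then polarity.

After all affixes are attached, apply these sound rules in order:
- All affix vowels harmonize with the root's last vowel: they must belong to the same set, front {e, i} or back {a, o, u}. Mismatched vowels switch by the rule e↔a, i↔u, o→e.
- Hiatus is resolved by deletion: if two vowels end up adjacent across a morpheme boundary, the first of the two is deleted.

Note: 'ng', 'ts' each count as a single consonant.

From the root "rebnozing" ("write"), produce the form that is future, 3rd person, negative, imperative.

etsrebnozingfez

Attach mood imperative -fo → rebnozingfo.
Attach person 3rd person ts- → tsrebnozingfo.
Attach tense future -z → tsrebnozingfoz.
Attach polarity negative o- → otsrebnozingfoz.
Apply vowel harmony: otsrebnozingfoz → etsrebnozingfez.
Vowel deletion: no change.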